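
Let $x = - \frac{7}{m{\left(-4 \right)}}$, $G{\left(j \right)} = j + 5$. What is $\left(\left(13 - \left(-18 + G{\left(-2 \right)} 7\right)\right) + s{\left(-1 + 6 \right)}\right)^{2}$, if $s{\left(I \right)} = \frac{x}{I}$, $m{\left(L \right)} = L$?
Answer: $\frac{42849}{400} \approx 107.12$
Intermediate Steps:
$G{\left(j \right)} = 5 + j$
$x = \frac{7}{4}$ ($x = - \frac{7}{-4} = \left(-7\right) \left(- \frac{1}{4}\right) = \frac{7}{4} \approx 1.75$)
$s{\left(I \right)} = \frac{7}{4 I}$
$\left(\left(13 - \left(-18 + G{\left(-2 \right)} 7\right)\right) + s{\left(-1 + 6 \right)}\right)^{2} = \left(\left(13 + \left(18 - \left(5 - 2\right) 7\right)\right) + \frac{7}{4 \left(-1 + 6\right)}\right)^{2} = \left(\left(13 + \left(18 - 3 \cdot 7\right)\right) + \frac{7}{4 \cdot 5}\right)^{2} = \left(\left(13 + \left(18 - 21\right)\right) + \frac{7}{4} \cdot \frac{1}{5}\right)^{2} = \left(\left(13 + \left(18 - 21\right)\right) + \frac{7}{20}\right)^{2} = \left(\left(13 - 3\right) + \frac{7}{20}\right)^{2} = \left(10 + \frac{7}{20}\right)^{2} = \left(\frac{207}{20}\right)^{2} = \frac{42849}{400}$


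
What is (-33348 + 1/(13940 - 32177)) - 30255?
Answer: -1159927912/18237 ≈ -63603.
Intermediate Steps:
(-33348 + 1/(13940 - 32177)) - 30255 = (-33348 + 1/(-18237)) - 30255 = (-33348 - 1/18237) - 30255 = -608167477/18237 - 30255 = -1159927912/18237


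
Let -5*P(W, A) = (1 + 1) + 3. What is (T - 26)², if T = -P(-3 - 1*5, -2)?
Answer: 625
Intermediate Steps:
P(W, A) = -1 (P(W, A) = -((1 + 1) + 3)/5 = -(2 + 3)/5 = -⅕*5 = -1)
T = 1 (T = -1*(-1) = 1)
(T - 26)² = (1 - 26)² = (-25)² = 625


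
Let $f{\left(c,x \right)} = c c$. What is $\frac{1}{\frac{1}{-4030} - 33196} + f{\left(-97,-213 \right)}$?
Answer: $\frac{1258734896299}{133779881} \approx 9409.0$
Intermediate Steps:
$f{\left(c,x \right)} = c^{2}$
$\frac{1}{\frac{1}{-4030} - 33196} + f{\left(-97,-213 \right)} = \frac{1}{\frac{1}{-4030} - 33196} + \left(-97\right)^{2} = \frac{1}{- \frac{1}{4030} - 33196} + 9409 = \frac{1}{- \frac{133779881}{4030}} + 9409 = - \frac{4030}{133779881} + 9409 = \frac{1258734896299}{133779881}$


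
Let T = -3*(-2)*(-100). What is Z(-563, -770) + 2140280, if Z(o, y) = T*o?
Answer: 2478080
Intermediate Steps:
T = -600 (T = 6*(-100) = -600)
Z(o, y) = -600*o
Z(-563, -770) + 2140280 = -600*(-563) + 2140280 = 337800 + 2140280 = 2478080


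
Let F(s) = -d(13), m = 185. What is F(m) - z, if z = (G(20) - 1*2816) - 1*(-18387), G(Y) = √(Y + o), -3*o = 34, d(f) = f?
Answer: -15584 - √78/3 ≈ -15587.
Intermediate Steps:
o = -34/3 (o = -⅓*34 = -34/3 ≈ -11.333)
G(Y) = √(-34/3 + Y) (G(Y) = √(Y - 34/3) = √(-34/3 + Y))
z = 15571 + √78/3 (z = (√(-102 + 9*20)/3 - 1*2816) - 1*(-18387) = (√(-102 + 180)/3 - 2816) + 18387 = (√78/3 - 2816) + 18387 = (-2816 + √78/3) + 18387 = 15571 + √78/3 ≈ 15574.)
F(s) = -13 (F(s) = -1*13 = -13)
F(m) - z = -13 - (15571 + √78/3) = -13 + (-15571 - √78/3) = -15584 - √78/3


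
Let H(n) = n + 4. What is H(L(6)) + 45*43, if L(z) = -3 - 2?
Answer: 1934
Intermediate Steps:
L(z) = -5
H(n) = 4 + n
H(L(6)) + 45*43 = (4 - 5) + 45*43 = -1 + 1935 = 1934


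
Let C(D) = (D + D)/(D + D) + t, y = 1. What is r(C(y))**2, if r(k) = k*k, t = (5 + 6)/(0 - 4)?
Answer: 2401/256 ≈ 9.3789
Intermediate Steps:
t = -11/4 (t = 11/(-4) = 11*(-1/4) = -11/4 ≈ -2.7500)
C(D) = -7/4 (C(D) = (D + D)/(D + D) - 11/4 = (2*D)/((2*D)) - 11/4 = (2*D)*(1/(2*D)) - 11/4 = 1 - 11/4 = -7/4)
r(k) = k**2
r(C(y))**2 = ((-7/4)**2)**2 = (49/16)**2 = 2401/256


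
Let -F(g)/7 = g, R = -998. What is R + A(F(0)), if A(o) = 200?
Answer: -798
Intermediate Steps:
F(g) = -7*g
R + A(F(0)) = -998 + 200 = -798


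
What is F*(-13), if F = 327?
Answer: -4251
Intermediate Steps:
F*(-13) = 327*(-13) = -4251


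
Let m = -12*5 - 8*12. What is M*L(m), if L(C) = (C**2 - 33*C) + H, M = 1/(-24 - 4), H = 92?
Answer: -7394/7 ≈ -1056.3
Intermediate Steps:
m = -156 (m = -60 - 1*96 = -60 - 96 = -156)
M = -1/28 (M = 1/(-28) = -1/28 ≈ -0.035714)
L(C) = 92 + C**2 - 33*C (L(C) = (C**2 - 33*C) + 92 = 92 + C**2 - 33*C)
M*L(m) = -(92 + (-156)**2 - 33*(-156))/28 = -(92 + 24336 + 5148)/28 = -1/28*29576 = -7394/7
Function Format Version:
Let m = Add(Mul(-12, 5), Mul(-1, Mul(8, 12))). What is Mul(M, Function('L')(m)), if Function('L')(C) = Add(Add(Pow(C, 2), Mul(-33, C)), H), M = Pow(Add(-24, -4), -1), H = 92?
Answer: Rational(-7394, 7) ≈ -1056.3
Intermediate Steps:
m = -156 (m = Add(-60, Mul(-1, 96)) = Add(-60, -96) = -156)
M = Rational(-1, 28) (M = Pow(-28, -1) = Rational(-1, 28) ≈ -0.035714)
Function('L')(C) = Add(92, Pow(C, 2), Mul(-33, C)) (Function('L')(C) = Add(Add(Pow(C, 2), Mul(-33, C)), 92) = Add(92, Pow(C, 2), Mul(-33, C)))
Mul(M, Function('L')(m)) = Mul(Rational(-1, 28), Add(92, Pow(-156, 2), Mul(-33, -156))) = Mul(Rational(-1, 28), Add(92, 24336, 5148)) = Mul(Rational(-1, 28), 29576) = Rational(-7394, 7)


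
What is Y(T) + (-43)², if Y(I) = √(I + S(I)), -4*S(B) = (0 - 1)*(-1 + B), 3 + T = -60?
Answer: 1849 + I*√79 ≈ 1849.0 + 8.8882*I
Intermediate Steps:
T = -63 (T = -3 - 60 = -63)
S(B) = -¼ + B/4 (S(B) = -(0 - 1)*(-1 + B)/4 = -(-1)*(-1 + B)/4 = -(1 - B)/4 = -¼ + B/4)
Y(I) = √(-¼ + 5*I/4) (Y(I) = √(I + (-¼ + I/4)) = √(-¼ + 5*I/4))
Y(T) + (-43)² = √(-1 + 5*(-63))/2 + (-43)² = √(-1 - 315)/2 + 1849 = √(-316)/2 + 1849 = (2*I*√79)/2 + 1849 = I*√79 + 1849 = 1849 + I*√79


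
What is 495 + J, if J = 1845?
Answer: 2340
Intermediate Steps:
495 + J = 495 + 1845 = 2340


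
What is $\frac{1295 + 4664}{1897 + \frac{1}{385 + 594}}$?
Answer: $\frac{5833861}{1857164} \approx 3.1413$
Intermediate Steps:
$\frac{1295 + 4664}{1897 + \frac{1}{385 + 594}} = \frac{5959}{1897 + \frac{1}{979}} = \frac{5959}{\frac{1857164}{979}} = 5959 \cdot \frac{979}{1857164} = \frac{5833861}{1857164}$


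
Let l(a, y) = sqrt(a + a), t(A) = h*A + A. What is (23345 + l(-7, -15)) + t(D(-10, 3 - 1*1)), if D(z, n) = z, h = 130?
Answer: 22035 + I*sqrt(14) ≈ 22035.0 + 3.7417*I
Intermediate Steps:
t(A) = 131*A (t(A) = 130*A + A = 131*A)
l(a, y) = sqrt(2)*sqrt(a) (l(a, y) = sqrt(2*a) = sqrt(2)*sqrt(a))
(23345 + l(-7, -15)) + t(D(-10, 3 - 1*1)) = (23345 + sqrt(2)*sqrt(-7)) + 131*(-10) = (23345 + sqrt(2)*(I*sqrt(7))) - 1310 = (23345 + I*sqrt(14)) - 1310 = 22035 + I*sqrt(14)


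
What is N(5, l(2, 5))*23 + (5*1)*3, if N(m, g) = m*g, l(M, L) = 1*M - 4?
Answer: -215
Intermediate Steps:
l(M, L) = -4 + M (l(M, L) = M - 4 = -4 + M)
N(m, g) = g*m
N(5, l(2, 5))*23 + (5*1)*3 = ((-4 + 2)*5)*23 + (5*1)*3 = -2*5*23 + 5*3 = -10*23 + 15 = -230 + 15 = -215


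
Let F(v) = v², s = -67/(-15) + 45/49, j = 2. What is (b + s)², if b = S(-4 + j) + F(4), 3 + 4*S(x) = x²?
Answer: 4045850449/8643600 ≈ 468.07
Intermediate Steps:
s = 3958/735 (s = -67*(-1/15) + 45*(1/49) = 67/15 + 45/49 = 3958/735 ≈ 5.3850)
S(x) = -¾ + x²/4
b = 65/4 (b = (-¾ + (-4 + 2)²/4) + 4² = (-¾ + (¼)*(-2)²) + 16 = (-¾ + (¼)*4) + 16 = (-¾ + 1) + 16 = ¼ + 16 = 65/4 ≈ 16.250)
(b + s)² = (65/4 + 3958/735)² = (63607/2940)² = 4045850449/8643600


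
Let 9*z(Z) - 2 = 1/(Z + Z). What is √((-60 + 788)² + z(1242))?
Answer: √817534581837/1242 ≈ 728.00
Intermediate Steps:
z(Z) = 2/9 + 1/(18*Z) (z(Z) = 2/9 + 1/(9*(Z + Z)) = 2/9 + 1/(9*((2*Z))) = 2/9 + (1/(2*Z))/9 = 2/9 + 1/(18*Z))
√((-60 + 788)² + z(1242)) = √((-60 + 788)² + (1/18)*(1 + 4*1242)/1242) = √(728² + (1/18)*(1/1242)*(1 + 4968)) = √(529984 + (1/18)*(1/1242)*4969) = √(529984 + 4969/22356) = √(11848327273/22356) = √817534581837/1242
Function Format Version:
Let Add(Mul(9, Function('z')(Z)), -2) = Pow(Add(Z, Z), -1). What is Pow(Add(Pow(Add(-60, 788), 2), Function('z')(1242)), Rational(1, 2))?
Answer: Mul(Rational(1, 1242), Pow(817534581837, Rational(1, 2))) ≈ 728.00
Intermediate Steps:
Function('z')(Z) = Add(Rational(2, 9), Mul(Rational(1, 18), Pow(Z, -1))) (Function('z')(Z) = Add(Rational(2, 9), Mul(Rational(1, 9), Pow(Add(Z, Z), -1))) = Add(Rational(2, 9), Mul(Rational(1, 9), Pow(Mul(2, Z), -1))) = Add(Rational(2, 9), Mul(Rational(1, 9), Mul(Rational(1, 2), Pow(Z, -1)))) = Add(Rational(2, 9), Mul(Rational(1, 18), Pow(Z, -1))))
Pow(Add(Pow(Add(-60, 788), 2), Function('z')(1242)), Rational(1, 2)) = Pow(Add(Pow(Add(-60, 788), 2), Mul(Rational(1, 18), Pow(1242, -1), Add(1, Mul(4, 1242)))), Rational(1, 2)) = Pow(Add(Pow(728, 2), Mul(Rational(1, 18), Rational(1, 1242), Add(1, 4968))), Rational(1, 2)) = Pow(Add(529984, Mul(Rational(1, 18), Rational(1, 1242), 4969)), Rational(1, 2)) = Pow(Add(529984, Rational(4969, 22356)), Rational(1, 2)) = Pow(Rational(11848327273, 22356), Rational(1, 2)) = Mul(Rational(1, 1242), Pow(817534581837, Rational(1, 2)))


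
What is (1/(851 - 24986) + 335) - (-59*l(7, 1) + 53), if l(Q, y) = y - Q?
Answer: -1737721/24135 ≈ -72.000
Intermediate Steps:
(1/(851 - 24986) + 335) - (-59*l(7, 1) + 53) = (1/(851 - 24986) + 335) - (-59*(1 - 1*7) + 53) = (1/(-24135) + 335) - (-59*(1 - 7) + 53) = (-1/24135 + 335) - (-59*(-6) + 53) = 8085224/24135 - (354 + 53) = 8085224/24135 - 1*407 = 8085224/24135 - 407 = -1737721/24135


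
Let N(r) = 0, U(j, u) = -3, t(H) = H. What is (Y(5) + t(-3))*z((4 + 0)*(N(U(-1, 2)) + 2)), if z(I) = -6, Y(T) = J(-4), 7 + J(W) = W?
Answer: 84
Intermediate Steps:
J(W) = -7 + W
Y(T) = -11 (Y(T) = -7 - 4 = -11)
(Y(5) + t(-3))*z((4 + 0)*(N(U(-1, 2)) + 2)) = (-11 - 3)*(-6) = -14*(-6) = 84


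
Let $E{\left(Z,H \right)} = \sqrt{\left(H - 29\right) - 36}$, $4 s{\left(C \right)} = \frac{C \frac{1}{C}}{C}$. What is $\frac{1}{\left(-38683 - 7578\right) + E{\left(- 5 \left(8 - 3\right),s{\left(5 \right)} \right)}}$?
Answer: $- \frac{925220}{42801603719} - \frac{2 i \sqrt{6495}}{42801603719} \approx -2.1616 \cdot 10^{-5} - 3.7658 \cdot 10^{-9} i$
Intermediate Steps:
$s{\left(C \right)} = \frac{1}{4 C}$ ($s{\left(C \right)} = \frac{\frac{C}{C} \frac{1}{C}}{4} = \frac{1 \frac{1}{C}}{4} = \frac{1}{4 C}$)
$E{\left(Z,H \right)} = \sqrt{-65 + H}$ ($E{\left(Z,H \right)} = \sqrt{\left(-29 + H\right) - 36} = \sqrt{-65 + H}$)
$\frac{1}{\left(-38683 - 7578\right) + E{\left(- 5 \left(8 - 3\right),s{\left(5 \right)} \right)}} = \frac{1}{\left(-38683 - 7578\right) + \sqrt{-65 + \frac{1}{4 \cdot 5}}} = \frac{1}{\left(-38683 - 7578\right) + \sqrt{-65 + \frac{1}{4} \cdot \frac{1}{5}}} = \frac{1}{-46261 + \sqrt{-65 + \frac{1}{20}}} = \frac{1}{-46261 + \sqrt{- \frac{1299}{20}}} = \frac{1}{-46261 + \frac{i \sqrt{6495}}{10}}$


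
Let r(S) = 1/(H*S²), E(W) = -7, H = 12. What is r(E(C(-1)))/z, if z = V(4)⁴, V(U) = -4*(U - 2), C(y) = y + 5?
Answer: 1/2408448 ≈ 4.1521e-7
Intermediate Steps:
C(y) = 5 + y
V(U) = 8 - 4*U (V(U) = -4*(-2 + U) = 8 - 4*U)
r(S) = 1/(12*S²)
z = 4096 (z = (8 - 4*4)⁴ = (8 - 16)⁴ = (-8)⁴ = 4096)
r(E(C(-1)))/z = ((1/12)/(-7)²)/4096 = ((1/12)*(1/49))*(1/4096) = (1/588)*(1/4096) = 1/2408448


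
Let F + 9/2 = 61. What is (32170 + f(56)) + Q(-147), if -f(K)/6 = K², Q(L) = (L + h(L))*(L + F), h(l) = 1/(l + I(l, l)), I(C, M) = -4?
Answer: 4025373/151 ≈ 26658.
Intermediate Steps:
h(l) = 1/(-4 + l) (h(l) = 1/(l - 4) = 1/(-4 + l))
F = 113/2 (F = -9/2 + 61 = 113/2 ≈ 56.500)
Q(L) = (113/2 + L)*(L + 1/(-4 + L)) (Q(L) = (L + 1/(-4 + L))*(L + 113/2) = (L + 1/(-4 + L))*(113/2 + L) = (113/2 + L)*(L + 1/(-4 + L)))
f(K) = -6*K²
(32170 + f(56)) + Q(-147) = (32170 - 6*56²) + (113 - 450*(-147) + 2*(-147)³ + 105*(-147)²)/(2*(-4 - 147)) = (32170 - 6*3136) + (½)*(113 + 66150 + 2*(-3176523) + 105*21609)/(-151) = (32170 - 18816) + (½)*(-1/151)*(113 + 66150 - 6353046 + 2268945) = 13354 + (½)*(-1/151)*(-4017838) = 13354 + 2008919/151 = 4025373/151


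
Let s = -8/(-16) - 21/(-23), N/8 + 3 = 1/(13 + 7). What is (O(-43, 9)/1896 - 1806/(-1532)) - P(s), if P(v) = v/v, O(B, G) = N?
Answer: 302093/1815420 ≈ 0.16640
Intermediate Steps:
N = -118/5 (N = -24 + 8/(13 + 7) = -24 + 8/20 = -24 + 8*(1/20) = -24 + ⅖ = -118/5 ≈ -23.600)
O(B, G) = -118/5
s = 65/46 (s = -8*(-1/16) - 21*(-1/23) = ½ + 21/23 = 65/46 ≈ 1.4130)
P(v) = 1
(O(-43, 9)/1896 - 1806/(-1532)) - P(s) = (-118/5/1896 - 1806/(-1532)) - 1*1 = (-118/5*1/1896 - 1806*(-1/1532)) - 1 = (-59/4740 + 903/766) - 1 = 2117513/1815420 - 1 = 302093/1815420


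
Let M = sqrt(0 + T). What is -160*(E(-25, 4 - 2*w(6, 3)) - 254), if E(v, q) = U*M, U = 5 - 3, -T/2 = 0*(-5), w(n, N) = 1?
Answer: 40640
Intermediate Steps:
T = 0 (T = -0*(-5) = -2*0 = 0)
M = 0 (M = sqrt(0 + 0) = sqrt(0) = 0)
U = 2
E(v, q) = 0 (E(v, q) = 2*0 = 0)
-160*(E(-25, 4 - 2*w(6, 3)) - 254) = -160*(0 - 254) = -160*(-254) = 40640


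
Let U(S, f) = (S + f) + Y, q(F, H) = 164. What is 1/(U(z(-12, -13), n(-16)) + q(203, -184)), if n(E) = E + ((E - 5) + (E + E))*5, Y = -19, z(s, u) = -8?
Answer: -1/144 ≈ -0.0069444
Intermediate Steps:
n(E) = -25 + 16*E (n(E) = E + ((-5 + E) + 2*E)*5 = E + (-5 + 3*E)*5 = E + (-25 + 15*E) = -25 + 16*E)
U(S, f) = -19 + S + f (U(S, f) = (S + f) - 19 = -19 + S + f)
1/(U(z(-12, -13), n(-16)) + q(203, -184)) = 1/((-19 - 8 + (-25 + 16*(-16))) + 164) = 1/((-19 - 8 + (-25 - 256)) + 164) = 1/((-19 - 8 - 281) + 164) = 1/(-308 + 164) = 1/(-144) = -1/144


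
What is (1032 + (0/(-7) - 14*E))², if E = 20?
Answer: 565504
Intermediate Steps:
(1032 + (0/(-7) - 14*E))² = (1032 + (0/(-7) - 14*20))² = (1032 + (0*(-⅐) - 280))² = (1032 + (0 - 280))² = (1032 - 280)² = 752² = 565504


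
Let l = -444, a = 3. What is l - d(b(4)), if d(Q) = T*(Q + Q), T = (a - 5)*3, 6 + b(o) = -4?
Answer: -564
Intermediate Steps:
b(o) = -10 (b(o) = -6 - 4 = -10)
T = -6 (T = (3 - 5)*3 = -2*3 = -6)
d(Q) = -12*Q (d(Q) = -6*(Q + Q) = -12*Q)
l - d(b(4)) = -444 - (-12)*(-10) = -444 - 1*120 = -444 - 120 = -564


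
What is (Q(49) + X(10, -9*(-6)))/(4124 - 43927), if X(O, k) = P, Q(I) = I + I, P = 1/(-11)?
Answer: -1077/437833 ≈ -0.0024598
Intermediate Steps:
P = -1/11 ≈ -0.090909
Q(I) = 2*I
X(O, k) = -1/11
(Q(49) + X(10, -9*(-6)))/(4124 - 43927) = (2*49 - 1/11)/(4124 - 43927) = (98 - 1/11)/(-39803) = (1077/11)*(-1/39803) = -1077/437833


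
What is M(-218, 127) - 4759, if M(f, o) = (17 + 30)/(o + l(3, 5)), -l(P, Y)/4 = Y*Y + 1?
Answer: -109410/23 ≈ -4757.0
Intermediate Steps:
l(P, Y) = -4 - 4*Y² (l(P, Y) = -4*(Y*Y + 1) = -4*(Y² + 1) = -4*(1 + Y²) = -4 - 4*Y²)
M(f, o) = 47/(-104 + o) (M(f, o) = (17 + 30)/(o + (-4 - 4*5²)) = 47/(o + (-4 - 4*25)) = 47/(o + (-4 - 100)) = 47/(o - 104) = 47/(-104 + o))
M(-218, 127) - 4759 = 47/(-104 + 127) - 4759 = 47/23 - 4759 = -109410/23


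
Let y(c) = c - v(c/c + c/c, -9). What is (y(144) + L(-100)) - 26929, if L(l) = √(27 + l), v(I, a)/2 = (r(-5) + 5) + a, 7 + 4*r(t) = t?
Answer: -26771 + I*√73 ≈ -26771.0 + 8.544*I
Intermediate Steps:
r(t) = -7/4 + t/4
v(I, a) = 4 + 2*a (v(I, a) = 2*(((-7/4 + (¼)*(-5)) + 5) + a) = 2*(((-7/4 - 5/4) + 5) + a) = 2*((-3 + 5) + a) = 2*(2 + a) = 4 + 2*a)
y(c) = 14 + c (y(c) = c - (4 + 2*(-9)) = c - (4 - 18) = c - 1*(-14) = c + 14 = 14 + c)
(y(144) + L(-100)) - 26929 = ((14 + 144) + √(27 - 100)) - 26929 = (158 + √(-73)) - 26929 = (158 + I*√73) - 26929 = -26771 + I*√73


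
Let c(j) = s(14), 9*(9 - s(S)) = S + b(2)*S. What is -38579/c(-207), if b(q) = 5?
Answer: 115737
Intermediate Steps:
s(S) = 9 - 2*S/3 (s(S) = 9 - (S + 5*S)/9 = 9 - 2*S/3)
c(j) = -⅓ (c(j) = 9 - ⅔*14 = 9 - 28/3 = -⅓)
-38579/c(-207) = -38579/(-⅓) = -38579*(-3) = 115737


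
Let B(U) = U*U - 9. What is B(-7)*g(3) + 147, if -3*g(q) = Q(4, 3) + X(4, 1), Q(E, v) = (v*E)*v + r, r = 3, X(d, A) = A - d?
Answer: -333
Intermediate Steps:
B(U) = -9 + U² (B(U) = U² - 9 = -9 + U²)
Q(E, v) = 3 + E*v² (Q(E, v) = (v*E)*v + 3 = (E*v)*v + 3 = E*v² + 3 = 3 + E*v²)
g(q) = -12 (g(q) = -((3 + 4*3²) + (1 - 1*4))/3 = -((3 + 4*9) + (1 - 4))/3 = -((3 + 36) - 3)/3 = -(39 - 3)/3 = -⅓*36 = -12)
B(-7)*g(3) + 147 = (-9 + (-7)²)*(-12) + 147 = (-9 + 49)*(-12) + 147 = 40*(-12) + 147 = -480 + 147 = -333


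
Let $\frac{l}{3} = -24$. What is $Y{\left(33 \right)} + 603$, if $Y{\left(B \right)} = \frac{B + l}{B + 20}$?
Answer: $\frac{31920}{53} \approx 602.26$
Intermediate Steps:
$l = -72$ ($l = 3 \left(-24\right) = -72$)
$Y{\left(B \right)} = \frac{-72 + B}{20 + B}$ ($Y{\left(B \right)} = \frac{B - 72}{B + 20} = \frac{-72 + B}{20 + B}$)
$Y{\left(33 \right)} + 603 = \frac{-72 + 33}{20 + 33} + 603 = \frac{1}{53} \left(-39\right) + 603 = - \frac{39}{53} + 603 = \frac{31920}{53}$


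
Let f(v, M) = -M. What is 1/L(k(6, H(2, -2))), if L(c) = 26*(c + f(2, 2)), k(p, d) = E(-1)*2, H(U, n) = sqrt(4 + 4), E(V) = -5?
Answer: -1/312 ≈ -0.0032051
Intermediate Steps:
H(U, n) = 2*sqrt(2) (H(U, n) = sqrt(8) = 2*sqrt(2))
k(p, d) = -10 (k(p, d) = -5*2 = -10)
L(c) = -52 + 26*c (L(c) = 26*(c - 1*2) = 26*(c - 2) = 26*(-2 + c) = -52 + 26*c)
1/L(k(6, H(2, -2))) = 1/(-52 + 26*(-10)) = 1/(-52 - 260) = 1/(-312) = -1/312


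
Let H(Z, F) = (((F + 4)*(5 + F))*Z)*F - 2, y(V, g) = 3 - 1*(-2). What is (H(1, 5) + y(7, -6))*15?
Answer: 6795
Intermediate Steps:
y(V, g) = 5 (y(V, g) = 3 + 2 = 5)
H(Z, F) = -2 + F*Z*(4 + F)*(5 + F) (H(Z, F) = (((4 + F)*(5 + F))*Z)*F - 2 = (Z*(4 + F)*(5 + F))*F - 2 = F*Z*(4 + F)*(5 + F) - 2 = -2 + F*Z*(4 + F)*(5 + F))
(H(1, 5) + y(7, -6))*15 = ((-2 + 1*5³ + 9*1*5² + 20*5*1) + 5)*15 = ((-2 + 1*125 + 9*1*25 + 100) + 5)*15 = ((-2 + 125 + 225 + 100) + 5)*15 = (448 + 5)*15 = 453*15 = 6795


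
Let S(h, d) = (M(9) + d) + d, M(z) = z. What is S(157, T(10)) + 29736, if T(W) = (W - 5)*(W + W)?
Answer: 29945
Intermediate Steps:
T(W) = 2*W*(-5 + W) (T(W) = (-5 + W)*(2*W) = 2*W*(-5 + W))
S(h, d) = 9 + 2*d (S(h, d) = (9 + d) + d = 9 + 2*d)
S(157, T(10)) + 29736 = (9 + 2*(2*10*(-5 + 10))) + 29736 = (9 + 2*(2*10*5)) + 29736 = (9 + 2*100) + 29736 = (9 + 200) + 29736 = 209 + 29736 = 29945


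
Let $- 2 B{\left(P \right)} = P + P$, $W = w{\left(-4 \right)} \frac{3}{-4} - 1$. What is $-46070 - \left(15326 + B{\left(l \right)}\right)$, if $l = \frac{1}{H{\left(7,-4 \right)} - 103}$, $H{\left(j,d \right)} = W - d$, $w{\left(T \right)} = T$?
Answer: $- \frac{5955413}{97} \approx -61396.0$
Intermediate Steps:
$W = 2$ ($W = - 4 \frac{3}{-4} - 1 = - 4 \cdot 3 \left(- \frac{1}{4}\right) - 1 = \left(-4\right) \left(- \frac{3}{4}\right) - 1 = 3 - 1 = 2$)
$H{\left(j,d \right)} = 2 - d$
$l = - \frac{1}{97}$ ($l = \frac{1}{\left(2 - -4\right) - 103} = \frac{1}{\left(2 + 4\right) - 103} = \frac{1}{6 - 103} = \frac{1}{-97} = - \frac{1}{97} \approx -0.010309$)
$B{\left(P \right)} = - P$ ($B{\left(P \right)} = - \frac{P + P}{2} = - \frac{2 P}{2} = - P$)
$-46070 - \left(15326 + B{\left(l \right)}\right) = -46070 - \left(15326 - - \frac{1}{97}\right) = -46070 - \frac{1486623}{97} = - \frac{5955413}{97}$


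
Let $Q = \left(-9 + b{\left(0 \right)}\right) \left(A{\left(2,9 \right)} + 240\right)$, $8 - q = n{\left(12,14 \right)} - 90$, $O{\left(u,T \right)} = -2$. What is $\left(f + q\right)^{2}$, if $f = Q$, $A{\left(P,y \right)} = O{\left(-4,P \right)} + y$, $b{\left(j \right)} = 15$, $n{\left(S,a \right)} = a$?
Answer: $2452356$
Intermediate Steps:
$A{\left(P,y \right)} = -2 + y$
$q = 84$ ($q = 8 - \left(14 - 90\right) = 8 - -76 = 8 + 76 = 84$)
$Q = 1482$ ($Q = \left(-9 + 15\right) \left(\left(-2 + 9\right) + 240\right) = 6 \left(7 + 240\right) = 6 \cdot 247 = 1482$)
$f = 1482$
$\left(f + q\right)^{2} = \left(1482 + 84\right)^{2} = 1566^{2} = 2452356$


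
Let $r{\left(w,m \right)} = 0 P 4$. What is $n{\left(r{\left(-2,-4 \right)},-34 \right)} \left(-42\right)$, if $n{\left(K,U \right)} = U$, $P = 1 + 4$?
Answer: $1428$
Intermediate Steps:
$P = 5$
$r{\left(w,m \right)} = 0$ ($r{\left(w,m \right)} = 0 \cdot 5 \cdot 4 = 0 \cdot 4 = 0$)
$n{\left(r{\left(-2,-4 \right)},-34 \right)} \left(-42\right) = \left(-34\right) \left(-42\right) = 1428$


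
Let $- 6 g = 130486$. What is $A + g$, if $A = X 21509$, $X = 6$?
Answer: $\frac{321919}{3} \approx 1.0731 \cdot 10^{5}$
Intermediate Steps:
$g = - \frac{65243}{3}$ ($g = \left(- \frac{1}{6}\right) 130486 = - \frac{65243}{3} \approx -21748.0$)
$A = 129054$ ($A = 6 \cdot 21509 = 129054$)
$A + g = 129054 - \frac{65243}{3} = \frac{321919}{3}$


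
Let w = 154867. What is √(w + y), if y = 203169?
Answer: 2*√89509 ≈ 598.36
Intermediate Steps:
√(w + y) = √(154867 + 203169) = √358036 = 2*√89509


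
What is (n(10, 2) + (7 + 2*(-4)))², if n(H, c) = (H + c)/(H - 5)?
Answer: 49/25 ≈ 1.9600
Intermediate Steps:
n(H, c) = (H + c)/(-5 + H)
(n(10, 2) + (7 + 2*(-4)))² = ((10 + 2)/(-5 + 10) + (7 + 2*(-4)))² = (12/5 + (7 - 8))² = ((⅕)*12 - 1)² = (12/5 - 1)² = (7/5)² = 49/25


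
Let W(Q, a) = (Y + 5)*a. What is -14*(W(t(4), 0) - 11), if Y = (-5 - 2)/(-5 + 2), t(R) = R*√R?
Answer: 154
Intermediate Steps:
t(R) = R^(3/2)
Y = 7/3 (Y = -7/(-3) = -7*(-⅓) = 7/3 ≈ 2.3333)
W(Q, a) = 22*a/3 (W(Q, a) = (7/3 + 5)*a = 22*a/3)
-14*(W(t(4), 0) - 11) = -14*((22/3)*0 - 11) = -14*(0 - 11) = -14*(-11) = 154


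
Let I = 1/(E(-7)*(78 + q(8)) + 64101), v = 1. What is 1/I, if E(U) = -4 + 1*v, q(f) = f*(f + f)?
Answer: 63483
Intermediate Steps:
q(f) = 2*f**2 (q(f) = f*(2*f) = 2*f**2)
E(U) = -3 (E(U) = -4 + 1*1 = -4 + 1 = -3)
I = 1/63483 (I = 1/(-3*(78 + 2*8**2) + 64101) = 1/(-3*(78 + 2*64) + 64101) = 1/(-3*(78 + 128) + 64101) = 1/(-3*206 + 64101) = 1/(-618 + 64101) = 1/63483 ≈ 1.5752e-5)
1/I = 1/(1/63483) = 63483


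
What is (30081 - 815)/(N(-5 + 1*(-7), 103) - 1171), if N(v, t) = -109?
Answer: -14633/640 ≈ -22.864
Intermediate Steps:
(30081 - 815)/(N(-5 + 1*(-7), 103) - 1171) = (30081 - 815)/(-109 - 1171) = 29266/(-1280) = 29266*(-1/1280) = -14633/640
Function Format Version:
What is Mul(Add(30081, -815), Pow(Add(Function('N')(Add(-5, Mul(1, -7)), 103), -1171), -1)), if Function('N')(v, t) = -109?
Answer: Rational(-14633, 640) ≈ -22.864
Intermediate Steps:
Mul(Add(30081, -815), Pow(Add(Function('N')(Add(-5, Mul(1, -7)), 103), -1171), -1)) = Mul(Add(30081, -815), Pow(Add(-109, -1171), -1)) = Mul(29266, Pow(-1280, -1)) = Mul(29266, Rational(-1, 1280)) = Rational(-14633, 640)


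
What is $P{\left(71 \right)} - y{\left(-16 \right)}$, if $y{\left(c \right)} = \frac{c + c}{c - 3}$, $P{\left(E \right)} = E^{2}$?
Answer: $\frac{95747}{19} \approx 5039.3$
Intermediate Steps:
$y{\left(c \right)} = \frac{2 c}{-3 + c}$
$P{\left(71 \right)} - y{\left(-16 \right)} = 71^{2} - 2 \left(-16\right) \frac{1}{-3 - 16} = 5041 - 2 \left(-16\right) \frac{1}{-19} = 5041 - 2 \left(-16\right) \left(- \frac{1}{19}\right) = 5041 - \frac{32}{19} = \frac{95747}{19}$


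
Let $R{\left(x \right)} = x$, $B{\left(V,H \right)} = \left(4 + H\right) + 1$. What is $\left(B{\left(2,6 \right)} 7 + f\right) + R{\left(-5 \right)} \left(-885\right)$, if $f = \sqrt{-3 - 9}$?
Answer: $4502 + 2 i \sqrt{3} \approx 4502.0 + 3.4641 i$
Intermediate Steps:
$B{\left(V,H \right)} = 5 + H$
$f = 2 i \sqrt{3}$ ($f = \sqrt{-12} = 2 i \sqrt{3} \approx 3.4641 i$)
$\left(B{\left(2,6 \right)} 7 + f\right) + R{\left(-5 \right)} \left(-885\right) = \left(\left(5 + 6\right) 7 + 2 i \sqrt{3}\right) - -4425 = \left(11 \cdot 7 + 2 i \sqrt{3}\right) + 4425 = \left(77 + 2 i \sqrt{3}\right) + 4425 = 4502 + 2 i \sqrt{3}$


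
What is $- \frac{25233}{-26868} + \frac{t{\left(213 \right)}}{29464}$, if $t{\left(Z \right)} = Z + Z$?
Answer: $\frac{7863655}{8246237} \approx 0.95361$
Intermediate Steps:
$t{\left(Z \right)} = 2 Z$
$- \frac{25233}{-26868} + \frac{t{\left(213 \right)}}{29464} = - \frac{25233}{-26868} + \frac{2 \cdot 213}{29464} = \left(-25233\right) \left(- \frac{1}{26868}\right) + 426 \cdot \frac{1}{29464} = \frac{8411}{8956} + \frac{213}{14732} = \frac{7863655}{8246237}$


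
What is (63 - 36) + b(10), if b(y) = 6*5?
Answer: 57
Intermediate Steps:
b(y) = 30
(63 - 36) + b(10) = (63 - 36) + 30 = 27 + 30 = 57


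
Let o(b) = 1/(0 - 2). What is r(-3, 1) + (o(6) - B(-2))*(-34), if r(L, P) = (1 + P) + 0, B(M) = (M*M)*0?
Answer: 19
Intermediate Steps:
o(b) = -½ (o(b) = 1/(-2) = -½)
B(M) = 0 (B(M) = M²*0 = 0)
r(L, P) = 1 + P
r(-3, 1) + (o(6) - B(-2))*(-34) = (1 + 1) + (-½ - 1*0)*(-34) = 2 + (-½ + 0)*(-34) = 2 - ½*(-34) = 2 + 17 = 19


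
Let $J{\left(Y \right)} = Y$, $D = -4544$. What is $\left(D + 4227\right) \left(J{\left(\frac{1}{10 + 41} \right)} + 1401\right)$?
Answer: $- \frac{22650284}{51} \approx -4.4412 \cdot 10^{5}$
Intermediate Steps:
$\left(D + 4227\right) \left(J{\left(\frac{1}{10 + 41} \right)} + 1401\right) = \left(-4544 + 4227\right) \left(\frac{1}{10 + 41} + 1401\right) = - 317 \left(\frac{1}{51} + 1401\right) = \left(-317\right) \frac{71452}{51} = - \frac{22650284}{51}$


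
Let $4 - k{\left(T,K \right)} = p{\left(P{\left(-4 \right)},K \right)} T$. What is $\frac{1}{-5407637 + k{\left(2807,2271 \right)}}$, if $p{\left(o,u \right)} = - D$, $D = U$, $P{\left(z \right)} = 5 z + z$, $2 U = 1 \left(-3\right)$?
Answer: $- \frac{2}{10823687} \approx -1.8478 \cdot 10^{-7}$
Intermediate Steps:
$U = - \frac{3}{2}$ ($U = \frac{1 \left(-3\right)}{2} = \frac{1}{2} \left(-3\right) = - \frac{3}{2} \approx -1.5$)
$P{\left(z \right)} = 6 z$
$D = - \frac{3}{2} \approx -1.5$
$p{\left(o,u \right)} = \frac{3}{2}$ ($p{\left(o,u \right)} = \left(-1\right) \left(- \frac{3}{2}\right) = \frac{3}{2}$)
$k{\left(T,K \right)} = 4 - \frac{3 T}{2}$
$\frac{1}{-5407637 + k{\left(2807,2271 \right)}} = \frac{1}{-5407637 + \left(4 - \frac{8421}{2}\right)} = \frac{1}{-5407637 - \frac{8413}{2}} = \frac{1}{- \frac{10823687}{2}} = - \frac{2}{10823687}$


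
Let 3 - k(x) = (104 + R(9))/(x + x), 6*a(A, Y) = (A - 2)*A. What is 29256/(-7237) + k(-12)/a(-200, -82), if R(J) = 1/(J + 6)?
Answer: -70897431083/17542488000 ≈ -4.0415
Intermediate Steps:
a(A, Y) = A*(-2 + A)/6 (a(A, Y) = ((A - 2)*A)/6 = ((-2 + A)*A)/6 = (A*(-2 + A))/6 = A*(-2 + A)/6)
R(J) = 1/(6 + J)
k(x) = 3 - 1561/(30*x) (k(x) = 3 - (104 + 1/(6 + 9))/(x + x) = 3 - (104 + 1/15)/(2*x) = 3 - (104 + 1/15)*1/(2*x) = 3 - 1561*1/(2*x)/15 = 3 - 1561/(30*x))
29256/(-7237) + k(-12)/a(-200, -82) = 29256/(-7237) + (3 - 1561/30/(-12))/(((⅙)*(-200)*(-2 - 200))) = 29256*(-1/7237) + (3 - 1561/30*(-1/12))/(((⅙)*(-200)*(-202))) = -29256/7237 + (3 + 1561/360)/(20200/3) = -29256/7237 + (2641/360)*(3/20200) = -29256/7237 + 2641/2424000 = -70897431083/17542488000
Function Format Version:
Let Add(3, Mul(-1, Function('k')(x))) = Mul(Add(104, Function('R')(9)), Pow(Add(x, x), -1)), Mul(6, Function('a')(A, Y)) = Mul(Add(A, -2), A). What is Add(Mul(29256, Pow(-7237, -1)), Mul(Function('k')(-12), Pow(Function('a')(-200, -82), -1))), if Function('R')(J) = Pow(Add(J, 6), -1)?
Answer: Rational(-70897431083, 17542488000) ≈ -4.0415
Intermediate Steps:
Function('a')(A, Y) = Mul(Rational(1, 6), A, Add(-2, A)) (Function('a')(A, Y) = Mul(Rational(1, 6), Mul(Add(A, -2), A)) = Mul(Rational(1, 6), Mul(Add(-2, A), A)) = Mul(Rational(1, 6), Mul(A, Add(-2, A))) = Mul(Rational(1, 6), A, Add(-2, A)))
Function('R')(J) = Pow(Add(6, J), -1)
Function('k')(x) = Add(3, Mul(Rational(-1561, 30), Pow(x, -1))) (Function('k')(x) = Add(3, Mul(-1, Mul(Add(104, Pow(Add(6, 9), -1)), Pow(Add(x, x), -1)))) = Add(3, Mul(-1, Mul(Add(104, Pow(15, -1)), Pow(Mul(2, x), -1)))) = Add(3, Mul(-1, Mul(Add(104, Rational(1, 15)), Mul(Rational(1, 2), Pow(x, -1))))) = Add(3, Mul(-1, Mul(Rational(1561, 15), Mul(Rational(1, 2), Pow(x, -1))))) = Add(3, Mul(-1, Mul(Rational(1561, 30), Pow(x, -1)))) = Add(3, Mul(Rational(-1561, 30), Pow(x, -1))))
Add(Mul(29256, Pow(-7237, -1)), Mul(Function('k')(-12), Pow(Function('a')(-200, -82), -1))) = Add(Mul(29256, Pow(-7237, -1)), Mul(Add(3, Mul(Rational(-1561, 30), Pow(-12, -1))), Pow(Mul(Rational(1, 6), -200, Add(-2, -200)), -1))) = Add(Mul(29256, Rational(-1, 7237)), Mul(Add(3, Mul(Rational(-1561, 30), Rational(-1, 12))), Pow(Mul(Rational(1, 6), -200, -202), -1))) = Add(Rational(-29256, 7237), Mul(Add(3, Rational(1561, 360)), Pow(Rational(20200, 3), -1))) = Add(Rational(-29256, 7237), Mul(Rational(2641, 360), Rational(3, 20200))) = Add(Rational(-29256, 7237), Rational(2641, 2424000)) = Rational(-70897431083, 17542488000)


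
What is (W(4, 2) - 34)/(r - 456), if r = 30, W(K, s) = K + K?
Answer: 13/213 ≈ 0.061033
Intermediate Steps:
W(K, s) = 2*K
(W(4, 2) - 34)/(r - 456) = (2*4 - 34)/(30 - 456) = (8 - 34)/(-426) = -26*(-1/426) = 13/213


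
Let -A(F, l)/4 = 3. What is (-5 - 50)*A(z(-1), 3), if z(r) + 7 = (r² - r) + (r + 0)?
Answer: 660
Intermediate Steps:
z(r) = -7 + r² (z(r) = -7 + ((r² - r) + (r + 0)) = -7 + ((r² - r) + r) = -7 + r²)
A(F, l) = -12 (A(F, l) = -4*3 = -12)
(-5 - 50)*A(z(-1), 3) = (-5 - 50)*(-12) = -55*(-12) = 660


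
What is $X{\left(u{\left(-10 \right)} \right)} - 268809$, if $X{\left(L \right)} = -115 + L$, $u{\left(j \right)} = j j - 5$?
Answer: $-268829$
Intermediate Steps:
$u{\left(j \right)} = -5 + j^{2}$ ($u{\left(j \right)} = j^{2} - 5 = -5 + j^{2}$)
$X{\left(u{\left(-10 \right)} \right)} - 268809 = \left(-115 - \left(5 - \left(-10\right)^{2}\right)\right) - 268809 = \left(-115 + \left(-5 + 100\right)\right) - 268809 = \left(-115 + 95\right) - 268809 = -20 - 268809 = -268829$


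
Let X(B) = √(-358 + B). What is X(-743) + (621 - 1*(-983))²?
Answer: 2572816 + I*√1101 ≈ 2.5728e+6 + 33.181*I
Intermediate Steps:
X(-743) + (621 - 1*(-983))² = √(-358 - 743) + (621 - 1*(-983))² = √(-1101) + (621 + 983)² = I*√1101 + 1604² = I*√1101 + 2572816 = 2572816 + I*√1101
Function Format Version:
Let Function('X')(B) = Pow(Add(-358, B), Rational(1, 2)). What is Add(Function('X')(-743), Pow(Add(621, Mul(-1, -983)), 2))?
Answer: Add(2572816, Mul(I, Pow(1101, Rational(1, 2)))) ≈ Add(2.5728e+6, Mul(33.181, I))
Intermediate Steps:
Add(Function('X')(-743), Pow(Add(621, Mul(-1, -983)), 2)) = Add(Pow(Add(-358, -743), Rational(1, 2)), Pow(Add(621, Mul(-1, -983)), 2)) = Add(Pow(-1101, Rational(1, 2)), Pow(Add(621, 983), 2)) = Add(Mul(I, Pow(1101, Rational(1, 2))), Pow(1604, 2)) = Add(Mul(I, Pow(1101, Rational(1, 2))), 2572816) = Add(2572816, Mul(I, Pow(1101, Rational(1, 2))))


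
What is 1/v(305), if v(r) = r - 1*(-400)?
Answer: 1/705 ≈ 0.0014184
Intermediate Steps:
v(r) = 400 + r (v(r) = r + 400 = 400 + r)
1/v(305) = 1/(400 + 305) = 1/705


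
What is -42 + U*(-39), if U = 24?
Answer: -978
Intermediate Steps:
-42 + U*(-39) = -42 + 24*(-39) = -42 - 936 = -978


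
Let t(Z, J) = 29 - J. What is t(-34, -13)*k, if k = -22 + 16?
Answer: -252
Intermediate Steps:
k = -6
t(-34, -13)*k = (29 - 1*(-13))*(-6) = (29 + 13)*(-6) = 42*(-6) = -252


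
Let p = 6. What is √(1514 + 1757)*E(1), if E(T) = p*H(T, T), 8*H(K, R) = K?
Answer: 3*√3271/4 ≈ 42.894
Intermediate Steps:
H(K, R) = K/8
E(T) = 3*T/4 (E(T) = 6*(T/8) = 3*T/4)
√(1514 + 1757)*E(1) = √(1514 + 1757)*((¾)*1) = √3271*(¾) = 3*√3271/4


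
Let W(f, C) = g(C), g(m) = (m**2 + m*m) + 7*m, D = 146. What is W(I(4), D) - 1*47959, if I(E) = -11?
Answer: -4305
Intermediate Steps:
g(m) = 2*m**2 + 7*m (g(m) = (m**2 + m**2) + 7*m = 2*m**2 + 7*m)
W(f, C) = C*(7 + 2*C)
W(I(4), D) - 1*47959 = 146*(7 + 2*146) - 1*47959 = 146*(7 + 292) - 47959 = 146*299 - 47959 = 43654 - 47959 = -4305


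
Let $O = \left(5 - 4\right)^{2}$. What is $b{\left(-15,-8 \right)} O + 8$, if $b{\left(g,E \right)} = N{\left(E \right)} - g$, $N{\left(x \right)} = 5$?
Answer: $28$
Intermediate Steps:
$O = 1$ ($O = 1^{2} = 1$)
$b{\left(g,E \right)} = 5 - g$
$b{\left(-15,-8 \right)} O + 8 = \left(5 - -15\right) 1 + 8 = \left(5 + 15\right) 1 + 8 = 20 \cdot 1 + 8 = 20 + 8 = 28$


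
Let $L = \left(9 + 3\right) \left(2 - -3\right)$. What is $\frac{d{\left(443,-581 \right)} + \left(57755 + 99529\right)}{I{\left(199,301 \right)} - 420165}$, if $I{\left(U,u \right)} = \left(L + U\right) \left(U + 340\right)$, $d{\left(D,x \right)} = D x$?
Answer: $\frac{100099}{280564} \approx 0.35678$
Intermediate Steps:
$L = 60$ ($L = 12 \left(2 + 3\right) = 12 \cdot 5 = 60$)
$I{\left(U,u \right)} = \left(60 + U\right) \left(340 + U\right)$ ($I{\left(U,u \right)} = \left(60 + U\right) \left(U + 340\right) = \left(60 + U\right) \left(340 + U\right)$)
$\frac{d{\left(443,-581 \right)} + \left(57755 + 99529\right)}{I{\left(199,301 \right)} - 420165} = \frac{443 \left(-581\right) + \left(57755 + 99529\right)}{\left(20400 + 199^{2} + 400 \cdot 199\right) - 420165} = \frac{-257383 + 157284}{\left(20400 + 39601 + 79600\right) - 420165} = - \frac{100099}{139601 - 420165} = - \frac{100099}{-280564} = \left(-100099\right) \left(- \frac{1}{280564}\right) = \frac{100099}{280564}$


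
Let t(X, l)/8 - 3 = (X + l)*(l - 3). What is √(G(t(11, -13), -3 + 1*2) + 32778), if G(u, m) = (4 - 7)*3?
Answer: 3*√3641 ≈ 181.02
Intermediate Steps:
t(X, l) = 24 + 8*(-3 + l)*(X + l) (t(X, l) = 24 + 8*((X + l)*(l - 3)) = 24 + 8*((X + l)*(-3 + l)) = 24 + 8*((-3 + l)*(X + l)) = 24 + 8*(-3 + l)*(X + l))
G(u, m) = -9 (G(u, m) = -3*3 = -9)
√(G(t(11, -13), -3 + 1*2) + 32778) = √(-9 + 32778) = √32769 = 3*√3641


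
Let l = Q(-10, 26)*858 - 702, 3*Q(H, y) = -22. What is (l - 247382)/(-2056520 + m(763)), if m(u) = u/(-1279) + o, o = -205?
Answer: 162673452/1315276019 ≈ 0.12368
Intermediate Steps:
Q(H, y) = -22/3 (Q(H, y) = (1/3)*(-22) = -22/3)
l = -6994 (l = -22/3*858 - 702 = -6292 - 702 = -6994)
m(u) = -205 - u/1279 (m(u) = u/(-1279) - 205 = -u/1279 - 205 = -205 - u/1279)
(l - 247382)/(-2056520 + m(763)) = (-6994 - 247382)/(-2056520 + (-205 - 1/1279*763)) = -254376/(-2056520 + (-205 - 763/1279)) = -254376/(-2056520 - 262958/1279) = -254376/(-2630552038/1279) = -254376*(-1279/2630552038) = 162673452/1315276019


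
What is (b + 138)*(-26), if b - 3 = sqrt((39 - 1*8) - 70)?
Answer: -3666 - 26*I*sqrt(39) ≈ -3666.0 - 162.37*I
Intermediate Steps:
b = 3 + I*sqrt(39) (b = 3 + sqrt((39 - 1*8) - 70) = 3 + sqrt((39 - 8) - 70) = 3 + sqrt(31 - 70) = 3 + sqrt(-39) = 3 + I*sqrt(39) ≈ 3.0 + 6.245*I)
(b + 138)*(-26) = ((3 + I*sqrt(39)) + 138)*(-26) = (141 + I*sqrt(39))*(-26) = -3666 - 26*I*sqrt(39)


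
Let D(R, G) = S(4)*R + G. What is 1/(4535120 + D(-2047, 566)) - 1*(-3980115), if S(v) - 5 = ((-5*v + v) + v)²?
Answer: 16838604868546/4230683 ≈ 3.9801e+6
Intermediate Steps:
S(v) = 5 + 9*v² (S(v) = 5 + ((-5*v + v) + v)² = 5 + (-4*v + v)² = 5 + (-3*v)² = 5 + 9*v²)
D(R, G) = G + 149*R (D(R, G) = (5 + 9*4²)*R + G = (5 + 9*16)*R + G = (5 + 144)*R + G = 149*R + G = G + 149*R)
1/(4535120 + D(-2047, 566)) - 1*(-3980115) = 1/(4535120 + (566 + 149*(-2047))) - 1*(-3980115) = 1/(4535120 + (566 - 305003)) + 3980115 = 1/(4535120 - 304437) + 3980115 = 1/4230683 + 3980115 = 16838604868546/4230683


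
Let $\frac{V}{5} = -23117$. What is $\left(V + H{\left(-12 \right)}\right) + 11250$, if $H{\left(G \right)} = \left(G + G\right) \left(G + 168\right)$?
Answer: $-108079$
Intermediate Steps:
$V = -115585$ ($V = 5 \left(-23117\right) = -115585$)
$H{\left(G \right)} = 2 G \left(168 + G\right)$
$\left(V + H{\left(-12 \right)}\right) + 11250 = \left(-115585 + 2 \left(-12\right) \left(168 - 12\right)\right) + 11250 = \left(-115585 + 2 \left(-12\right) 156\right) + 11250 = \left(-115585 - 3744\right) + 11250 = -119329 + 11250 = -108079$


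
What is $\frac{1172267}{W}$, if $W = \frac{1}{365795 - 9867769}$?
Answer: $-11138850555058$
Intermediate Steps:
$W = - \frac{1}{9501974}$ ($W = \frac{1}{-9501974} = - \frac{1}{9501974} \approx -1.0524 \cdot 10^{-7}$)
$\frac{1172267}{W} = \frac{1172267}{- \frac{1}{9501974}} = 1172267 \left(-9501974\right) = -11138850555058$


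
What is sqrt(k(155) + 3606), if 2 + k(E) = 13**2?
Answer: 7*sqrt(77) ≈ 61.425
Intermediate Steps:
k(E) = 167 (k(E) = -2 + 13**2 = -2 + 169 = 167)
sqrt(k(155) + 3606) = sqrt(167 + 3606) = sqrt(3773) = 7*sqrt(77)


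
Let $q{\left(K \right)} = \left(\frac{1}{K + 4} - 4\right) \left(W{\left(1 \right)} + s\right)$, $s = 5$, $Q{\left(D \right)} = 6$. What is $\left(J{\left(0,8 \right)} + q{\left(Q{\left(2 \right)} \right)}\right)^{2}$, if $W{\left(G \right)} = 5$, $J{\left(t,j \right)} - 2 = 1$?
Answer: $1296$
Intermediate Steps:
$J{\left(t,j \right)} = 3$ ($J{\left(t,j \right)} = 2 + 1 = 3$)
$q{\left(K \right)} = -40 + \frac{10}{4 + K}$ ($q{\left(K \right)} = \left(\frac{1}{K + 4} - 4\right) \left(5 + 5\right) = \left(\frac{1}{4 + K} - 4\right) 10 = \left(-4 + \frac{1}{4 + K}\right) 10 = -40 + \frac{10}{4 + K}$)
$\left(J{\left(0,8 \right)} + q{\left(Q{\left(2 \right)} \right)}\right)^{2} = \left(3 + \frac{10 \left(-15 - 24\right)}{4 + 6}\right)^{2} = \left(3 + \frac{10 \left(-15 - 24\right)}{10}\right)^{2} = \left(3 + 10 \cdot \frac{1}{10} \left(-39\right)\right)^{2} = \left(3 - 39\right)^{2} = \left(-36\right)^{2} = 1296$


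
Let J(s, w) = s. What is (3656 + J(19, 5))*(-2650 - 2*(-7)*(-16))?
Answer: -10561950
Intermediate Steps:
(3656 + J(19, 5))*(-2650 - 2*(-7)*(-16)) = (3656 + 19)*(-2650 - 2*(-7)*(-16)) = 3675*(-2650 + 14*(-16)) = 3675*(-2650 - 224) = 3675*(-2874) = -10561950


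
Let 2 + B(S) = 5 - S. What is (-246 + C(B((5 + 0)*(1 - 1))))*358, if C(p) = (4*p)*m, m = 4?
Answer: -70884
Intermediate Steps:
B(S) = 3 - S (B(S) = -2 + (5 - S) = 3 - S)
C(p) = 16*p (C(p) = (4*p)*4 = 16*p)
(-246 + C(B((5 + 0)*(1 - 1))))*358 = (-246 + 16*(3 - (5 + 0)*(1 - 1)))*358 = (-246 + 16*(3 - 5*0))*358 = (-246 + 16*(3 - 1*0))*358 = (-246 + 16*(3 + 0))*358 = (-246 + 16*3)*358 = (-246 + 48)*358 = -198*358 = -70884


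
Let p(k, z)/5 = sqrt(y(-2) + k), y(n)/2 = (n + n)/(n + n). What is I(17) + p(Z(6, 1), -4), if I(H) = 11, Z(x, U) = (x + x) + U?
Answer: 11 + 5*sqrt(15) ≈ 30.365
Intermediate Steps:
Z(x, U) = U + 2*x (Z(x, U) = 2*x + U = U + 2*x)
y(n) = 2 (y(n) = 2*((n + n)/(n + n)) = 2*((2*n)/((2*n))) = 2*((2*n)*(1/(2*n))) = 2*1 = 2)
p(k, z) = 5*sqrt(2 + k)
I(17) + p(Z(6, 1), -4) = 11 + 5*sqrt(2 + (1 + 2*6)) = 11 + 5*sqrt(2 + (1 + 12)) = 11 + 5*sqrt(2 + 13) = 11 + 5*sqrt(15)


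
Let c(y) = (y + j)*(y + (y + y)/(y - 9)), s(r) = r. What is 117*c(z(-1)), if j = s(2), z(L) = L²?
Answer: 1053/4 ≈ 263.25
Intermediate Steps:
j = 2
c(y) = (2 + y)*(y + 2*y/(-9 + y)) (c(y) = (y + 2)*(y + (y + y)/(y - 9)) = (2 + y)*(y + (2*y)/(-9 + y)) = (2 + y)*(y + 2*y/(-9 + y)))
117*c(z(-1)) = 117*((-1)²*(-14 + ((-1)²)² - 5*(-1)²)/(-9 + (-1)²)) = 117*(1*(-14 + 1² - 5*1)/(-9 + 1)) = 117*(1*(-14 + 1 - 5)/(-8)) = 117*(1*(-⅛)*(-18)) = 117*(9/4) = 1053/4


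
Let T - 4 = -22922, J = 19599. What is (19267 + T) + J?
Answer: 15948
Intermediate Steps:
T = -22918 (T = 4 - 22922 = -22918)
(19267 + T) + J = (19267 - 22918) + 19599 = -3651 + 19599 = 15948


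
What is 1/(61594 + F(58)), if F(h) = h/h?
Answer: 1/61595 ≈ 1.6235e-5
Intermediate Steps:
F(h) = 1
1/(61594 + F(58)) = 1/(61594 + 1) = 1/61595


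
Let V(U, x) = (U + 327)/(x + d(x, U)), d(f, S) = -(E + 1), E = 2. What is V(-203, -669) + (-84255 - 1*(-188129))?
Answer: 17450801/168 ≈ 1.0387e+5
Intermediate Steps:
d(f, S) = -3 (d(f, S) = -(2 + 1) = -1*3 = -3)
V(U, x) = (327 + U)/(-3 + x) (V(U, x) = (U + 327)/(x - 3) = (327 + U)/(-3 + x))
V(-203, -669) + (-84255 - 1*(-188129)) = (327 - 203)/(-3 - 669) + (-84255 - 1*(-188129)) = 124/(-672) + (-84255 + 188129) = -1/672*124 + 103874 = -31/168 + 103874 = 17450801/168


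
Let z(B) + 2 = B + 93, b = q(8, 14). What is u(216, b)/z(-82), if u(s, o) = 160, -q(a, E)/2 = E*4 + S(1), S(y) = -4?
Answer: 160/9 ≈ 17.778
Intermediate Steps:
q(a, E) = 8 - 8*E (q(a, E) = -2*(E*4 - 4) = -2*(4*E - 4) = -2*(-4 + 4*E) = 8 - 8*E)
b = -104 (b = 8 - 8*14 = 8 - 112 = -104)
z(B) = 91 + B (z(B) = -2 + (B + 93) = -2 + (93 + B) = 91 + B)
u(216, b)/z(-82) = 160/(91 - 82) = 160/9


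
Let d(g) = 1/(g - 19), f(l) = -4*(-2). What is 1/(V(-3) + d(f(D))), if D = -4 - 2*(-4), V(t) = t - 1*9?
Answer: -11/133 ≈ -0.082707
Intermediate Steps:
V(t) = -9 + t (V(t) = t - 9 = -9 + t)
D = 4 (D = -4 + 8 = 4)
f(l) = 8
d(g) = 1/(-19 + g)
1/(V(-3) + d(f(D))) = 1/((-9 - 3) + 1/(-19 + 8)) = 1/(-12 + 1/(-11)) = 1/(-12 - 1/11) = 1/(-133/11) = -11/133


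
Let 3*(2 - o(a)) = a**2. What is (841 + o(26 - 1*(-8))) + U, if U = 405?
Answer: 2588/3 ≈ 862.67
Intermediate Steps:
o(a) = 2 - a**2/3
(841 + o(26 - 1*(-8))) + U = (841 + (2 - (26 - 1*(-8))**2/3)) + 405 = (841 + (2 - (26 + 8)**2/3)) + 405 = (841 + (2 - 1/3*34**2)) + 405 = (841 + (2 - 1/3*1156)) + 405 = (841 + (2 - 1156/3)) + 405 = (841 - 1150/3) + 405 = 1373/3 + 405 = 2588/3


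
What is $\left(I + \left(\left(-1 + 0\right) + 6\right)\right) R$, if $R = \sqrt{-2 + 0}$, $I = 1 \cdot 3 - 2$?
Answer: $6 i \sqrt{2} \approx 8.4853 i$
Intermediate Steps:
$I = 1$ ($I = 3 - 2 = 1$)
$R = i \sqrt{2}$ ($R = \sqrt{-2} = i \sqrt{2} \approx 1.4142 i$)
$\left(I + \left(\left(-1 + 0\right) + 6\right)\right) R = \left(1 + \left(\left(-1 + 0\right) + 6\right)\right) i \sqrt{2} = \left(1 + \left(-1 + 6\right)\right) i \sqrt{2} = \left(1 + 5\right) i \sqrt{2} = 6 i \sqrt{2}$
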